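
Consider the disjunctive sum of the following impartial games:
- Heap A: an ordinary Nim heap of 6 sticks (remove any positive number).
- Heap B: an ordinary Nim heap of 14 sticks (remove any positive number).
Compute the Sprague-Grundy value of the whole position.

8

Heap A is a plain Nim heap of size 6, so its Grundy value is 6.
Heap B is a plain Nim heap of size 14, so its Grundy value is 14.
The value of a disjunctive sum is the nim-sum of the parts.
Combined value = 6 XOR 14 = 8.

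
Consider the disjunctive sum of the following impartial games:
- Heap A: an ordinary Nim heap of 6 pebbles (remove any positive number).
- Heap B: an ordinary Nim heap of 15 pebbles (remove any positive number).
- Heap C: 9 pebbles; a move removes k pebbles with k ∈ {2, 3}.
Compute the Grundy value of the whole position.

11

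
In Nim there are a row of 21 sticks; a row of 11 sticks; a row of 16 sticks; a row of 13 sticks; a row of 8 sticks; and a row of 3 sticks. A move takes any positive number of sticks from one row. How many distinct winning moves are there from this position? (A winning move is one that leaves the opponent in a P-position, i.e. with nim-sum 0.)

3

In binary:
  10101  (21)
  01011  (11)
  10000  (16)
  01101  (13)
  01000  (8)
  00011  (3)
  -----
  01000  (8)
The overall nim-sum is X = 8. A row of size p has a winning move iff p XOR X < p (reduce it to p XOR X).
  21: 21 XOR 8 = 29 ≥ 21 — no move.
  11: 11 XOR 8 = 3 < 11 — winning move (to 3).
  16: 16 XOR 8 = 24 ≥ 16 — no move.
  13: 13 XOR 8 = 5 < 13 — winning move (to 5).
  8: 8 XOR 8 = 0 < 8 — winning move (to 0).
  3: 3 XOR 8 = 11 ≥ 3 — no move.
That gives 3 winning moves.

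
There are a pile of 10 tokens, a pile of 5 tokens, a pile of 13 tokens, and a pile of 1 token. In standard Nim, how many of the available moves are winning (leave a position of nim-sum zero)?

1

In binary:
  1010  (10)
  0101  (5)
  1101  (13)
  0001  (1)
  ----
  0011  (3)
The overall nim-sum is X = 3. A pile of size p has a winning move iff p XOR X < p (reduce it to p XOR X).
  10: 10 XOR 3 = 9 < 10 — winning move (to 9).
  5: 5 XOR 3 = 6 ≥ 5 — no move.
  13: 13 XOR 3 = 14 ≥ 13 — no move.
  1: 1 XOR 3 = 2 ≥ 1 — no move.
That gives 1 winning move.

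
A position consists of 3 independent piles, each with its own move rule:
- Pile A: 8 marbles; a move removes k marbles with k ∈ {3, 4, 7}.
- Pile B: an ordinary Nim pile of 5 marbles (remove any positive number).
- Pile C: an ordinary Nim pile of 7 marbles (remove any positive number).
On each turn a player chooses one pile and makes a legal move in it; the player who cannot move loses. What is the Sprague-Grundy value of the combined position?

0

Grundy values for pile A (subtraction set {3, 4, 7}):
g(0) = mex{} = 0
g(1) = mex{} = 0
g(2) = mex{} = 0
g(3) = mex{0} = 1
g(4) = mex{0} = 1
g(5) = mex{0} = 1
g(6) = mex{0,1} = 2
g(7) = mex{0,1} = 2
g(8) = mex{0,1} = 2
So g(8) = 2.
Pile B is a plain Nim pile of size 5, so its Grundy value is 5.
Pile C is a plain Nim pile of size 7, so its Grundy value is 7.
By the Sprague-Grundy theorem, the Grundy value of a sum of independent games is the XOR of the component values.
Combined value = 2 ⊕ 5 ⊕ 7 = 0.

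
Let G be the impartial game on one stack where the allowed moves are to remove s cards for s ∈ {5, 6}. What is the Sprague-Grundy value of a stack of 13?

0

Compute g(0), g(1), … for moves {5, 6}:
g(0) = mex{} = 0
g(1) = mex{} = 0
g(2) = mex{} = 0
g(3) = mex{} = 0
g(4) = mex{} = 0
g(5) = mex{0} = 1
g(6) = mex{0} = 1
g(7) = mex{0} = 1
g(8) = mex{0} = 1
g(9) = mex{0} = 1
g(10) = mex{0,1} = 2
g(11) = mex{1} = 0
g(12) = mex{1} = 0
g(13) = mex{1} = 0
So g(13) = 0.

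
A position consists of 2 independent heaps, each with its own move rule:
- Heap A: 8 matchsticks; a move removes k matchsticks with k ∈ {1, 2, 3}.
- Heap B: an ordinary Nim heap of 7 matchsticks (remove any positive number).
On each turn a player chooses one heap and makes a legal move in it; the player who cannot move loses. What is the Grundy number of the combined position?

7

Grundy values for heap A (subtraction set {1, 2, 3}):
g(0) = mex{} = 0
g(1) = mex{0} = 1
g(2) = mex{0,1} = 2
g(3) = mex{0,1,2} = 3
g(4) = mex{1,2,3} = 0
g(5) = mex{0,2,3} = 1
g(6) = mex{0,1,3} = 2
g(7) = mex{0,1,2} = 3
g(8) = mex{1,2,3} = 0
So g(8) = 0.
Heap B is a plain Nim heap of size 7, so its Grundy value is 7.
By the Sprague-Grundy theorem, the Grundy value of a sum of independent games is the XOR of the component values.
Combined value = 0 XOR 7 = 7.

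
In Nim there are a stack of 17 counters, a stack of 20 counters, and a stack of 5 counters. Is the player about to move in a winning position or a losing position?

Compute the nim-sum pairwise:
17 ^ 20 = 5
5 ^ 5 = 0
The nim-sum is 0, so this is a P-position: the player to move is in a losing position under optimal play.

Losing position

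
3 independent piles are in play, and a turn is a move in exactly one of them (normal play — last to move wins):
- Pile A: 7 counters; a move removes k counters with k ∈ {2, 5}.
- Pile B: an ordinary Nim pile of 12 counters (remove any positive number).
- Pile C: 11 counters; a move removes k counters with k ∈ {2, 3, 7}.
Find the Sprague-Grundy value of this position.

12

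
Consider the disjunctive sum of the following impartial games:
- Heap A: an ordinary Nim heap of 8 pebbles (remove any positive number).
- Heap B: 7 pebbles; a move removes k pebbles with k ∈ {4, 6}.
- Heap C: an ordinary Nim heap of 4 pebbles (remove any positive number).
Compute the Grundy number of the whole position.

13

Heap A is a plain Nim heap of size 8, so its Grundy value is 8.
Grundy values for heap B (subtraction set {4, 6}):
k:     0  1  2  3  4  5  6  7
g(k):  0  0  0  0  1  1  1  1
So g(7) = 1.
Heap C is a plain Nim heap of size 4, so its Grundy value is 4.
The value of a disjunctive sum is the nim-sum of the parts.
Combined value = 8 XOR 1 XOR 4 = 13.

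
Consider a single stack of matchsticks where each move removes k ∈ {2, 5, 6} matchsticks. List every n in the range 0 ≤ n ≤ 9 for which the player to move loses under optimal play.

0, 1, 4, 8

Compute g(0), g(1), … for moves {2, 5, 6}:
k:     0  1  2  3  4  5  6  7  8  9
g(k):  0  0  1  1  0  2  1  3  0  2
The P-positions (g = 0) in 0..9 are 0, 1, 4, 8.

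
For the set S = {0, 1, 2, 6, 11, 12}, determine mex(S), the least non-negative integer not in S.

The values 0, 1, 2 are all present; 3 is the first non-negative integer missing from the set.

3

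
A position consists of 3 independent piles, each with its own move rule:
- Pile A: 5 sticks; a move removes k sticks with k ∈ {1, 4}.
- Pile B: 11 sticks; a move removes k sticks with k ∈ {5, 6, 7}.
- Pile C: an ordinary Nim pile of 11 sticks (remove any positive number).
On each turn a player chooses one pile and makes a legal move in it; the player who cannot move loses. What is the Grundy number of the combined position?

9

Grundy values for pile A (subtraction set {1, 4}):
g(0) = mex{} = 0
g(1) = mex{0} = 1
g(2) = mex{1} = 0
g(3) = mex{0} = 1
g(4) = mex{0,1} = 2
g(5) = mex{1,2} = 0
So g(5) = 0.
Build the Grundy sequence for pile B with g(k) = mex{g(k−s) : s ∈ {5, 6, 7}, s ≤ k}:
g(0) = mex{} = 0
g(1) = mex{} = 0
g(2) = mex{} = 0
g(3) = mex{} = 0
g(4) = mex{} = 0
g(5) = mex{0} = 1
g(6) = mex{0} = 1
g(7) = mex{0} = 1
g(8) = mex{0} = 1
g(9) = mex{0} = 1
g(10) = mex{0,1} = 2
g(11) = mex{0,1} = 2
So g(11) = 2.
Pile C is a plain Nim pile of size 11, so its Grundy value is 11.
The value of a disjunctive sum is the nim-sum of the parts.
Combined value = 0 XOR 2 XOR 11 = 9.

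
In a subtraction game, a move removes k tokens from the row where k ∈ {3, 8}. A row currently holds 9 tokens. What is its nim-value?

1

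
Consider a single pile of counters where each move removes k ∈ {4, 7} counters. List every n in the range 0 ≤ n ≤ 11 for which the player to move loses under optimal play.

0, 1, 2, 3, 11

Compute g(0), g(1), … for moves {4, 7}:
g(0) = mex{} = 0
g(1) = mex{} = 0
g(2) = mex{} = 0
g(3) = mex{} = 0
g(4) = mex{0} = 1
g(5) = mex{0} = 1
g(6) = mex{0} = 1
g(7) = mex{0} = 1
g(8) = mex{0,1} = 2
g(9) = mex{0,1} = 2
g(10) = mex{0,1} = 2
g(11) = mex{1} = 0
The P-positions (g = 0) in 0..11 are 0, 1, 2, 3, 11.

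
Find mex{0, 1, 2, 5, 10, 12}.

3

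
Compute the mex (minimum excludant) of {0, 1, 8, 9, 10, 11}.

2

The values 0, 1 are all present; 2 is the first non-negative integer missing from the set.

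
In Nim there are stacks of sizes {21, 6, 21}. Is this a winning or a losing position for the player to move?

Winning position

Nim-sum: 21 ⊕ 6 ⊕ 21 = 6.
The nim-sum is 6 ≠ 0, so this is an N-position: the player to move can win.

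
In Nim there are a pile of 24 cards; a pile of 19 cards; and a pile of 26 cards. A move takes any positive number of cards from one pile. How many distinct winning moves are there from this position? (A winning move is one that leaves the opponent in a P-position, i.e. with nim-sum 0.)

3

Compute the nim-sum pairwise:
24 ^ 19 = 11
11 ^ 26 = 17
The overall nim-sum is X = 17. A pile of size p has a winning move iff p XOR X < p (reduce it to p XOR X).
  24: 24 XOR 17 = 9 < 24 — winning move (to 9).
  19: 19 XOR 17 = 2 < 19 — winning move (to 2).
  26: 26 XOR 17 = 11 < 26 — winning move (to 11).
That gives 3 winning moves.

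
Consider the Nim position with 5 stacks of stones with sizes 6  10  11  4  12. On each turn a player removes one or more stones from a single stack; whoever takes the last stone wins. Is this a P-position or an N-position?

In binary:
  0110  (6)
  1010  (10)
  1011  (11)
  0100  (4)
  1100  (12)
  ----
  1111  (15)
The nim-sum is 15 ≠ 0, so this is an N-position: the player to move can win.

N-position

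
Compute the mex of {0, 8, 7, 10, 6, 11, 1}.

The values 0, 1 are all present; 2 is the first non-negative integer missing from the set.

2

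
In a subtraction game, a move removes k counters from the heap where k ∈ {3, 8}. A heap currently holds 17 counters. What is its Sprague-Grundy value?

0

Build the Grundy sequence with g(k) = mex{g(k−s) : s ∈ {3, 8}, s ≤ k}:
k:     0  1  2  3  4  5  6  7  8  9 10 11 12 13 14 15 16 17
g(k):  0  0  0  1  1  1  0  0  2  1  1  0  0  0  1  1  1  0
So g(17) = 0.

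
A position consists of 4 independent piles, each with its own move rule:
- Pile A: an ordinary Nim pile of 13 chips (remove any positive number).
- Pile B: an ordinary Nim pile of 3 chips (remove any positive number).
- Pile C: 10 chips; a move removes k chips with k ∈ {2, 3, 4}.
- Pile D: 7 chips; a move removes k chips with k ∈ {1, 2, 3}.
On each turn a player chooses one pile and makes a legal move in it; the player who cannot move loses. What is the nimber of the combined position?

15

Pile A is a plain Nim pile of size 13, so its Grundy value is 13.
Pile B is a plain Nim pile of size 3, so its Grundy value is 3.
Build the Grundy sequence for pile C with g(k) = mex{g(k−s) : s ∈ {2, 3, 4}, s ≤ k}:
k:     0  1  2  3  4  5  6  7  8  9 10
g(k):  0  0  1  1  2  2  0  0  1  1  2
So g(10) = 2.
Build the Grundy sequence for pile D with g(k) = mex{g(k−s) : s ∈ {1, 2, 3}, s ≤ k}:
k:     0  1  2  3  4  5  6  7
g(k):  0  1  2  3  0  1  2  3
So g(7) = 3.
The value of a disjunctive sum is the nim-sum of the parts.
Combined value = 13 ⊕ 3 ⊕ 2 ⊕ 3 = 15.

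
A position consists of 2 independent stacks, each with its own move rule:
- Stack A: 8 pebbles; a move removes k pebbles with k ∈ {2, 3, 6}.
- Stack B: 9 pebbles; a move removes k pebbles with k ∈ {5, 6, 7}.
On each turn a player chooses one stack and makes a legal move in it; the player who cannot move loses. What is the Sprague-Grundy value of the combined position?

For stack A, compute g(0), g(1), … with moves {2, 3, 6}:
k:     0  1  2  3  4  5  6  7  8
g(k):  0  0  1  1  2  0  3  1  2
So g(8) = 2.
For stack B, compute g(0), g(1), … with moves {5, 6, 7}:
g(0) = mex{} = 0
g(1) = mex{} = 0
g(2) = mex{} = 0
g(3) = mex{} = 0
g(4) = mex{} = 0
g(5) = mex{0} = 1
g(6) = mex{0} = 1
g(7) = mex{0} = 1
g(8) = mex{0} = 1
g(9) = mex{0} = 1
So g(9) = 1.
By the Sprague-Grundy theorem, the Grundy value of a sum of independent games is the XOR of the component values.
Combined value = 2 XOR 1 = 3.

3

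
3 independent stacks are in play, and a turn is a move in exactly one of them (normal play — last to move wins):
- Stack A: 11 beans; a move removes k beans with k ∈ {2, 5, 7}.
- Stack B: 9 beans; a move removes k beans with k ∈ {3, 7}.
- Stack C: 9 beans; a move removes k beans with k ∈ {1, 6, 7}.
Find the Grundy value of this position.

For stack A, compute g(0), g(1), … with moves {2, 5, 7}:
g(0) = mex{} = 0
g(1) = mex{} = 0
g(2) = mex{0} = 1
g(3) = mex{0} = 1
g(4) = mex{1} = 0
g(5) = mex{0,1} = 2
g(6) = mex{0} = 1
g(7) = mex{0,1,2} = 3
g(8) = mex{0,1} = 2
g(9) = mex{0,1,3} = 2
g(10) = mex{1,2} = 0
g(11) = mex{0,1,2} = 3
So g(11) = 3.
Grundy values for stack B (subtraction set {3, 7}):
k:     0  1  2  3  4  5  6  7  8  9
g(k):  0  0  0  1  1  1  0  2  2  1
So g(9) = 1.
Build the Grundy sequence for stack C with g(k) = mex{g(k−s) : s ∈ {1, 6, 7}, s ≤ k}:
g(0) = mex{} = 0
g(1) = mex{0} = 1
g(2) = mex{1} = 0
g(3) = mex{0} = 1
g(4) = mex{1} = 0
g(5) = mex{0} = 1
g(6) = mex{0,1} = 2
g(7) = mex{0,1,2} = 3
g(8) = mex{0,1,3} = 2
g(9) = mex{0,1,2} = 3
So g(9) = 3.
The value of a disjunctive sum is the nim-sum of the parts.
Combined value = 3 ⊕ 1 ⊕ 3 = 1.

1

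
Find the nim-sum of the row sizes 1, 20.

Compute the nim-sum pairwise:
1 ⊕ 20 = 21

21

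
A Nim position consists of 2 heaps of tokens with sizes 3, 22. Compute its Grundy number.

21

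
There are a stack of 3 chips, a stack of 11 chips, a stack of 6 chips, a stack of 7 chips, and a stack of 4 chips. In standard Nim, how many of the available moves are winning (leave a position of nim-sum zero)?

Compute the nim-sum pairwise:
3 XOR 11 = 8
8 XOR 6 = 14
14 XOR 7 = 9
9 XOR 4 = 13
The overall nim-sum is X = 13. A stack of size p has a winning move iff p XOR X < p (reduce it to p XOR X).
  3: 3 XOR 13 = 14 ≥ 3 — no move.
  11: 11 XOR 13 = 6 < 11 — winning move (to 6).
  6: 6 XOR 13 = 11 ≥ 6 — no move.
  7: 7 XOR 13 = 10 ≥ 7 — no move.
  4: 4 XOR 13 = 9 ≥ 4 — no move.
That gives 1 winning move.

1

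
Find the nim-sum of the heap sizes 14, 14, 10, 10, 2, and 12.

14

Nim-sum: 14 ^ 14 ^ 10 ^ 10 ^ 2 ^ 12 = 14.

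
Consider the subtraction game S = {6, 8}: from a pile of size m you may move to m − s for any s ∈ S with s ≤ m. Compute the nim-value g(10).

Grundy values for subtraction set {6, 8}:
k:     0  1  2  3  4  5  6  7  8  9 10
g(k):  0  0  0  0  0  0  1  1  1  1  1
So g(10) = 1.

1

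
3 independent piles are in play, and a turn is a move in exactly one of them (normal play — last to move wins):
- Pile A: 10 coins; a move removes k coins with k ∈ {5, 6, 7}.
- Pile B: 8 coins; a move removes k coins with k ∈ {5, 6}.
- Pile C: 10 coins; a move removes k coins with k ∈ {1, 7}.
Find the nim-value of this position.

Build the Grundy sequence for pile A with g(k) = mex{g(k−s) : s ∈ {5, 6, 7}, s ≤ k}:
g(0) = mex{} = 0
g(1) = mex{} = 0
g(2) = mex{} = 0
g(3) = mex{} = 0
g(4) = mex{} = 0
g(5) = mex{0} = 1
g(6) = mex{0} = 1
g(7) = mex{0} = 1
g(8) = mex{0} = 1
g(9) = mex{0} = 1
g(10) = mex{0,1} = 2
So g(10) = 2.
For pile B, compute g(0), g(1), … with moves {5, 6}:
g(0) = mex{} = 0
g(1) = mex{} = 0
g(2) = mex{} = 0
g(3) = mex{} = 0
g(4) = mex{} = 0
g(5) = mex{0} = 1
g(6) = mex{0} = 1
g(7) = mex{0} = 1
g(8) = mex{0} = 1
So g(8) = 1.
For pile C, compute g(0), g(1), … with moves {1, 7}:
g(0) = mex{} = 0
g(1) = mex{0} = 1
g(2) = mex{1} = 0
g(3) = mex{0} = 1
g(4) = mex{1} = 0
g(5) = mex{0} = 1
g(6) = mex{1} = 0
g(7) = mex{0} = 1
g(8) = mex{1} = 0
g(9) = mex{0} = 1
g(10) = mex{1} = 0
So g(10) = 0.
By the Sprague-Grundy theorem, the Grundy value of a sum of independent games is the XOR of the component values.
Combined value = 2 XOR 1 XOR 0 = 3.

3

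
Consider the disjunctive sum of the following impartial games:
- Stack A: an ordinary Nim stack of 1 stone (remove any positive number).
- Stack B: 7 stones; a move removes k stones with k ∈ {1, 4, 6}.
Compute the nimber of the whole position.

Stack A is a plain Nim stack of size 1, so its Grundy value is 1.
Grundy values for stack B (subtraction set {1, 4, 6}):
k:     0  1  2  3  4  5  6  7
g(k):  0  1  0  1  2  0  1  0
So g(7) = 0.
By the Sprague-Grundy theorem, the Grundy value of a sum of independent games is the XOR of the component values.
Combined value = 1 ⊕ 0 = 1.

1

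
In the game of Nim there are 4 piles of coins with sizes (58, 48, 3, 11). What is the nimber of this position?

Bitwise XOR of the heap sizes:
  111010  (58)
  110000  (48)
  000011  (3)
  001011  (11)
  ------
  000010  (2)

2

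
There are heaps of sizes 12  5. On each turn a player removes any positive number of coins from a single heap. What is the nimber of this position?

9

Nim-sum: 12 ⊕ 5 = 9.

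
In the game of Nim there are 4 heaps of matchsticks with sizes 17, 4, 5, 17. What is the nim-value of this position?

Compute the nim-sum pairwise:
17 ⊕ 4 = 21
21 ⊕ 5 = 16
16 ⊕ 17 = 1

1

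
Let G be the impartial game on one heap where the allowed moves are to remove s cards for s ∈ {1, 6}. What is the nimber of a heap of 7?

0

Compute g(0), g(1), … for moves {1, 6}:
k:     0  1  2  3  4  5  6  7
g(k):  0  1  0  1  0  1  2  0
So g(7) = 0.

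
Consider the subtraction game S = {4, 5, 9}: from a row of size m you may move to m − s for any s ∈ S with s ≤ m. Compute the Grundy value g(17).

Grundy values for subtraction set {4, 5, 9}:
k:     0  1  2  3  4  5  6  7  8  9 10 11 12 13 14 15 16 17
g(k):  0  0  0  0  1  1  1  1  2  2  2  2  3  0  0  0  0  1
So g(17) = 1.

1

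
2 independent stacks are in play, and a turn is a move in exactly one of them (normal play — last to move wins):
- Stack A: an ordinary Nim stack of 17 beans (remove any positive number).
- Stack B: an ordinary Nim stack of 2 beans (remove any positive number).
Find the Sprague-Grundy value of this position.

19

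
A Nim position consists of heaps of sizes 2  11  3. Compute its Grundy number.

10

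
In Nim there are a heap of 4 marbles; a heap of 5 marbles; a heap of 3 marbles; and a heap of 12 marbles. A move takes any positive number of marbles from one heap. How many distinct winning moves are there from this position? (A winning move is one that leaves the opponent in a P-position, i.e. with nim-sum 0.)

1

Bitwise XOR of the heap sizes:
  0100  (4)
  0101  (5)
  0011  (3)
  1100  (12)
  ----
  1110  (14)
The overall nim-sum is X = 14. A heap of size p has a winning move iff p XOR X < p (reduce it to p XOR X).
  4: 4 XOR 14 = 10 ≥ 4 — no move.
  5: 5 XOR 14 = 11 ≥ 5 — no move.
  3: 3 XOR 14 = 13 ≥ 3 — no move.
  12: 12 XOR 14 = 2 < 12 — winning move (to 2).
That gives 1 winning move.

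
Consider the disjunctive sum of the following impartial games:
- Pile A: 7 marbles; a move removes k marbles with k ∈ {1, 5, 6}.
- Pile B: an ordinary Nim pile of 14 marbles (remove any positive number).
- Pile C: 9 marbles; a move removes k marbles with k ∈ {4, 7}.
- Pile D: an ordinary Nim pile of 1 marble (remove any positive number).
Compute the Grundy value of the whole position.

For pile A, compute g(0), g(1), … with moves {1, 5, 6}:
g(0) = mex{} = 0
g(1) = mex{0} = 1
g(2) = mex{1} = 0
g(3) = mex{0} = 1
g(4) = mex{1} = 0
g(5) = mex{0} = 1
g(6) = mex{0,1} = 2
g(7) = mex{0,1,2} = 3
So g(7) = 3.
Pile B is a plain Nim pile of size 14, so its Grundy value is 14.
Build the Grundy sequence for pile C with g(k) = mex{g(k−s) : s ∈ {4, 7}, s ≤ k}:
g(0) = mex{} = 0
g(1) = mex{} = 0
g(2) = mex{} = 0
g(3) = mex{} = 0
g(4) = mex{0} = 1
g(5) = mex{0} = 1
g(6) = mex{0} = 1
g(7) = mex{0} = 1
g(8) = mex{0,1} = 2
g(9) = mex{0,1} = 2
So g(9) = 2.
Pile D is a plain Nim pile of size 1, so its Grundy value is 1.
By the Sprague-Grundy theorem, the Grundy value of a sum of independent games is the XOR of the component values.
Combined value = 3 ⊕ 14 ⊕ 2 ⊕ 1 = 14.

14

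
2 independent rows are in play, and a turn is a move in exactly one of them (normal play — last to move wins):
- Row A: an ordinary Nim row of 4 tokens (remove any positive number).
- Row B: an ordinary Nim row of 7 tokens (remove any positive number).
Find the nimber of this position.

3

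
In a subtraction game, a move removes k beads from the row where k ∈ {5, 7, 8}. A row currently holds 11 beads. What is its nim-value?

2

Build the Grundy sequence with g(k) = mex{g(k−s) : s ∈ {5, 7, 8}, s ≤ k}:
k:     0  1  2  3  4  5  6  7  8  9 10 11
g(k):  0  0  0  0  0  1  1  1  1  1  2  2
So g(11) = 2.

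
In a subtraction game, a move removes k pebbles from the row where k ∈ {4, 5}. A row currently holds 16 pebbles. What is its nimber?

1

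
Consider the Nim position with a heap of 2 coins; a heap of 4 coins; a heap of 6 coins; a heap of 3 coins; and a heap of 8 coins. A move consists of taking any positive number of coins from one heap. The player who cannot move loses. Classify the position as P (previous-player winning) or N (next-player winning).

Bitwise XOR of the heap sizes:
  0010  (2)
  0100  (4)
  0110  (6)
  0011  (3)
  1000  (8)
  ----
  1011  (11)
The nim-sum is 11 ≠ 0, so this is an N-position: the player to move can win.

N-position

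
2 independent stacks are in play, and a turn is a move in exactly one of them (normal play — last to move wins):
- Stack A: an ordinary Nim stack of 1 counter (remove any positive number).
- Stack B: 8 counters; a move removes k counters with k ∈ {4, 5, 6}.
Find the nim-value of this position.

3

Stack A is a plain Nim stack of size 1, so its Grundy value is 1.
For stack B, compute g(0), g(1), … with moves {4, 5, 6}:
g(0) = mex{} = 0
g(1) = mex{} = 0
g(2) = mex{} = 0
g(3) = mex{} = 0
g(4) = mex{0} = 1
g(5) = mex{0} = 1
g(6) = mex{0} = 1
g(7) = mex{0} = 1
g(8) = mex{0,1} = 2
So g(8) = 2.
By the Sprague-Grundy theorem, the Grundy value of a sum of independent games is the XOR of the component values.
Combined value = 1 ⊕ 2 = 3.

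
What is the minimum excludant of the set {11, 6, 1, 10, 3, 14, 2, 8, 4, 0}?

The values 0, 1, 2, 3, 4 are all present; 5 is the first non-negative integer missing from the set.

5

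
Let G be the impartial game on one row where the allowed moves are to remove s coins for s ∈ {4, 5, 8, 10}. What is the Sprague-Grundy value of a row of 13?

3

Build the Grundy sequence with g(k) = mex{g(k−s) : s ∈ {4, 5, 8, 10}, s ≤ k}:
g(0) = mex{} = 0
g(1) = mex{} = 0
g(2) = mex{} = 0
g(3) = mex{} = 0
g(4) = mex{0} = 1
g(5) = mex{0} = 1
g(6) = mex{0} = 1
g(7) = mex{0} = 1
g(8) = mex{0,1} = 2
g(9) = mex{0,1} = 2
g(10) = mex{0,1} = 2
g(11) = mex{0,1} = 2
g(12) = mex{0,1,2} = 3
g(13) = mex{0,1,2} = 3
So g(13) = 3.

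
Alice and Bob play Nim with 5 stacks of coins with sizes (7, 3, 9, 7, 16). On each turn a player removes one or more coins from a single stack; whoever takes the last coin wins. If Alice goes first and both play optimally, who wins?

Alice wins

Compute the nim-sum pairwise:
7 ^ 3 = 4
4 ^ 9 = 13
13 ^ 7 = 10
10 ^ 16 = 26
The nim-sum is 26 ≠ 0, so this is an N-position: the player to move can win; Alice has a winning move.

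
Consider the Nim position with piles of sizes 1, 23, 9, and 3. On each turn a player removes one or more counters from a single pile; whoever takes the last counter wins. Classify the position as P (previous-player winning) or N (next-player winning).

N-position

In binary:
  00001  (1)
  10111  (23)
  01001  (9)
  00011  (3)
  -----
  11100  (28)
The nim-sum is 28 ≠ 0, so this is an N-position: the player to move can win.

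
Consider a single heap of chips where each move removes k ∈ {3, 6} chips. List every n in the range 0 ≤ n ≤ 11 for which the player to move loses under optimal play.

0, 1, 2, 9, 10, 11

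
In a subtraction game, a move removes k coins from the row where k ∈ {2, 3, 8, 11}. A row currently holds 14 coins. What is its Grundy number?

2

Grundy values for subtraction set {2, 3, 8, 11}:
g(0) = mex{} = 0
g(1) = mex{} = 0
g(2) = mex{0} = 1
g(3) = mex{0} = 1
g(4) = mex{0,1} = 2
g(5) = mex{1} = 0
g(6) = mex{1,2} = 0
g(7) = mex{0,2} = 1
g(8) = mex{0} = 1
g(9) = mex{0,1} = 2
g(10) = mex{1} = 0
g(11) = mex{0,1,2} = 3
g(12) = mex{0,2} = 1
g(13) = mex{0,1,3} = 2
g(14) = mex{0,1,3} = 2
So g(14) = 2.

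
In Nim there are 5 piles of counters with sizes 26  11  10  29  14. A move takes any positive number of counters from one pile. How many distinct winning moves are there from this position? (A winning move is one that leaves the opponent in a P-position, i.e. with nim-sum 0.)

Compute the nim-sum pairwise:
26 ⊕ 11 = 17
17 ⊕ 10 = 27
27 ⊕ 29 = 6
6 ⊕ 14 = 8
The overall nim-sum is X = 8. A pile of size p has a winning move iff p XOR X < p (reduce it to p XOR X).
  26: 26 XOR 8 = 18 < 26 — winning move (to 18).
  11: 11 XOR 8 = 3 < 11 — winning move (to 3).
  10: 10 XOR 8 = 2 < 10 — winning move (to 2).
  29: 29 XOR 8 = 21 < 29 — winning move (to 21).
  14: 14 XOR 8 = 6 < 14 — winning move (to 6).
That gives 5 winning moves.

5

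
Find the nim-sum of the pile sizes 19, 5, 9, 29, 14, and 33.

45

Write each in binary and XOR column by column:
  010011  (19)
  000101  (5)
  001001  (9)
  011101  (29)
  001110  (14)
  100001  (33)
  ------
  101101  (45)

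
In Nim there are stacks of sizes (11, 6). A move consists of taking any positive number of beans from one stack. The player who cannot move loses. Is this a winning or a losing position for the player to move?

Winning position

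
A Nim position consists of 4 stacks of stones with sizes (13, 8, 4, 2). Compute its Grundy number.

3

Nim-sum: 13 ⊕ 8 ⊕ 4 ⊕ 2 = 3.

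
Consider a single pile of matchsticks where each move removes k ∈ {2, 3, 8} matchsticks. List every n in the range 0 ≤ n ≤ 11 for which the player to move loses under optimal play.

0, 1, 5, 6, 10, 11

Build the Grundy sequence with g(k) = mex{g(k−s) : s ∈ {2, 3, 8}, s ≤ k}:
k:     0  1  2  3  4  5  6  7  8  9 10 11
g(k):  0  0  1  1  2  0  0  1  1  2  0  0
The P-positions (g = 0) in 0..11 are 0, 1, 5, 6, 10, 11.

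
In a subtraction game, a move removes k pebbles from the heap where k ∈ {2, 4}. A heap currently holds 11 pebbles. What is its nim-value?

2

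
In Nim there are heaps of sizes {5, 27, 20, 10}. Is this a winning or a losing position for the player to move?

Nim-sum: 5 ^ 27 ^ 20 ^ 10 = 0.
The nim-sum is 0, so this is a P-position: the player to move is in a losing position under optimal play.

Losing position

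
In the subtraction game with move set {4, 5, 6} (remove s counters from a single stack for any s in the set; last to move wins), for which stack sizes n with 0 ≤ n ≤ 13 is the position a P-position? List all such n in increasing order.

Compute g(0), g(1), … for moves {4, 5, 6}:
g(0) = mex{} = 0
g(1) = mex{} = 0
g(2) = mex{} = 0
g(3) = mex{} = 0
g(4) = mex{0} = 1
g(5) = mex{0} = 1
g(6) = mex{0} = 1
g(7) = mex{0} = 1
g(8) = mex{0,1} = 2
g(9) = mex{0,1} = 2
g(10) = mex{1} = 0
g(11) = mex{1} = 0
g(12) = mex{1,2} = 0
g(13) = mex{1,2} = 0
The P-positions (g = 0) in 0..13 are 0, 1, 2, 3, 10, 11, 12, 13.

0, 1, 2, 3, 10, 11, 12, 13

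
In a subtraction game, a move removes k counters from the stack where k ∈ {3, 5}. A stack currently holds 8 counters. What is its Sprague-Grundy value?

0

Compute g(0), g(1), … for moves {3, 5}:
k:     0  1  2  3  4  5  6  7  8
g(k):  0  0  0  1  1  1  2  2  0
So g(8) = 0.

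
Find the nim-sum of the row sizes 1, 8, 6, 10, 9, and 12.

Compute the nim-sum pairwise:
1 XOR 8 = 9
9 XOR 6 = 15
15 XOR 10 = 5
5 XOR 9 = 12
12 XOR 12 = 0

0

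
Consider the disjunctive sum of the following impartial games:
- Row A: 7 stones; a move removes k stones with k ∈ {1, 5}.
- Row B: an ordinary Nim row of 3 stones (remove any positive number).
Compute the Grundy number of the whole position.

2

Grundy values for row A (subtraction set {1, 5}):
g(0) = mex{} = 0
g(1) = mex{0} = 1
g(2) = mex{1} = 0
g(3) = mex{0} = 1
g(4) = mex{1} = 0
g(5) = mex{0} = 1
g(6) = mex{1} = 0
g(7) = mex{0} = 1
So g(7) = 1.
Row B is a plain Nim row of size 3, so its Grundy value is 3.
By the Sprague-Grundy theorem, the Grundy value of a sum of independent games is the XOR of the component values.
Combined value = 1 ⊕ 3 = 2.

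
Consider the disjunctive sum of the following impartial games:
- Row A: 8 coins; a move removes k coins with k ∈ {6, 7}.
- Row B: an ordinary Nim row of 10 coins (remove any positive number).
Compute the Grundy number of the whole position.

For row A, compute g(0), g(1), … with moves {6, 7}:
g(0) = mex{} = 0
g(1) = mex{} = 0
g(2) = mex{} = 0
g(3) = mex{} = 0
g(4) = mex{} = 0
g(5) = mex{} = 0
g(6) = mex{0} = 1
g(7) = mex{0} = 1
g(8) = mex{0} = 1
So g(8) = 1.
Row B is a plain Nim row of size 10, so its Grundy value is 10.
The value of a disjunctive sum is the nim-sum of the parts.
Combined value = 1 XOR 10 = 11.

11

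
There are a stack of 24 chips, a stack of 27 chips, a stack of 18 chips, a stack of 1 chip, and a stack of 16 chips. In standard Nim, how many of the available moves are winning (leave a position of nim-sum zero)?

0

Nim-sum: 24 ⊕ 27 ⊕ 18 ⊕ 1 ⊕ 16 = 0.
The nim-sum is already 0, so every move leaves a nonzero nim-sum — there are no winning moves.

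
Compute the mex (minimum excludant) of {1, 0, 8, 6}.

2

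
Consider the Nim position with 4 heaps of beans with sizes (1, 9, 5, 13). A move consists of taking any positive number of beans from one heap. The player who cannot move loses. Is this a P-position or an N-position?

Compute the nim-sum pairwise:
1 ⊕ 9 = 8
8 ⊕ 5 = 13
13 ⊕ 13 = 0
The nim-sum is 0, so this is a P-position: the player to move is in a losing position under optimal play.

P-position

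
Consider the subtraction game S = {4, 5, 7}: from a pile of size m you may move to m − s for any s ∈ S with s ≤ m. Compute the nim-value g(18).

1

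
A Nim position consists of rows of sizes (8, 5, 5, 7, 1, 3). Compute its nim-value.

13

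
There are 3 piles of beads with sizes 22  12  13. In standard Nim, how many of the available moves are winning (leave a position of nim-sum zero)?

1

In binary:
  10110  (22)
  01100  (12)
  01101  (13)
  -----
  10111  (23)
The overall nim-sum is X = 23. A pile of size p has a winning move iff p XOR X < p (reduce it to p XOR X).
  22: 22 XOR 23 = 1 < 22 — winning move (to 1).
  12: 12 XOR 23 = 27 ≥ 12 — no move.
  13: 13 XOR 23 = 26 ≥ 13 — no move.
That gives 1 winning move.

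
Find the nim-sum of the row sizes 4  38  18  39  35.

52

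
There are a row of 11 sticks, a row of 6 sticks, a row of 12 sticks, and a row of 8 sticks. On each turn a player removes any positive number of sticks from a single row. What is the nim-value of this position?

In binary:
  1011  (11)
  0110  (6)
  1100  (12)
  1000  (8)
  ----
  1001  (9)

9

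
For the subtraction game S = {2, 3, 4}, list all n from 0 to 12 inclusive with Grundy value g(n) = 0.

Grundy values for subtraction set {2, 3, 4}:
g(0) = mex{} = 0
g(1) = mex{} = 0
g(2) = mex{0} = 1
g(3) = mex{0} = 1
g(4) = mex{0,1} = 2
g(5) = mex{0,1} = 2
g(6) = mex{1,2} = 0
g(7) = mex{1,2} = 0
g(8) = mex{0,2} = 1
g(9) = mex{0,2} = 1
g(10) = mex{0,1} = 2
g(11) = mex{0,1} = 2
g(12) = mex{1,2} = 0
The P-positions (g = 0) in 0..12 are 0, 1, 6, 7, 12.

0, 1, 6, 7, 12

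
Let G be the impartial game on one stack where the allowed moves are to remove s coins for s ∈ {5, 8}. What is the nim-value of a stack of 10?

Build the Grundy sequence with g(k) = mex{g(k−s) : s ∈ {5, 8}, s ≤ k}:
g(0) = mex{} = 0
g(1) = mex{} = 0
g(2) = mex{} = 0
g(3) = mex{} = 0
g(4) = mex{} = 0
g(5) = mex{0} = 1
g(6) = mex{0} = 1
g(7) = mex{0} = 1
g(8) = mex{0} = 1
g(9) = mex{0} = 1
g(10) = mex{0,1} = 2
So g(10) = 2.

2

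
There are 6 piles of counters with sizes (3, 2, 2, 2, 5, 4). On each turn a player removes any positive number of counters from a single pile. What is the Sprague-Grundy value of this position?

Nim-sum: 3 XOR 2 XOR 2 XOR 2 XOR 5 XOR 4 = 0.

0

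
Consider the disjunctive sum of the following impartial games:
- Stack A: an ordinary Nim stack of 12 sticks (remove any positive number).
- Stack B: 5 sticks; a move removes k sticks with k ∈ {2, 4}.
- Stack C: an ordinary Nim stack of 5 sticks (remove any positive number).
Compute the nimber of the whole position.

Stack A is a plain Nim stack of size 12, so its Grundy value is 12.
For stack B, compute g(0), g(1), … with moves {2, 4}:
g(0) = mex{} = 0
g(1) = mex{} = 0
g(2) = mex{0} = 1
g(3) = mex{0} = 1
g(4) = mex{0,1} = 2
g(5) = mex{0,1} = 2
So g(5) = 2.
Stack C is a plain Nim stack of size 5, so its Grundy value is 5.
The value of a disjunctive sum is the nim-sum of the parts.
Combined value = 12 ⊕ 2 ⊕ 5 = 11.

11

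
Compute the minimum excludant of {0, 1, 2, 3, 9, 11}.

The values 0, 1, 2, 3 are all present; 4 is the first non-negative integer missing from the set.

4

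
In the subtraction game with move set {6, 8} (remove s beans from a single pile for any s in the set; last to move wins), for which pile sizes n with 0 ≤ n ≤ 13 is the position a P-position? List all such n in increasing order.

Build the Grundy sequence with g(k) = mex{g(k−s) : s ∈ {6, 8}, s ≤ k}:
k:     0  1  2  3  4  5  6  7  8  9 10 11 12 13
g(k):  0  0  0  0  0  0  1  1  1  1  1  1  2  2
The P-positions (g = 0) in 0..13 are 0, 1, 2, 3, 4, 5.

0, 1, 2, 3, 4, 5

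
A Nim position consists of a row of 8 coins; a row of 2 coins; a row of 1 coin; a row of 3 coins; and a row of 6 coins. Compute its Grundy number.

14

Compute the nim-sum pairwise:
8 ⊕ 2 = 10
10 ⊕ 1 = 11
11 ⊕ 3 = 8
8 ⊕ 6 = 14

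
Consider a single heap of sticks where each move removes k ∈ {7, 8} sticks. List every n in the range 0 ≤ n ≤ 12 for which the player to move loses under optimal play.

Grundy values for subtraction set {7, 8}:
g(0) = mex{} = 0
g(1) = mex{} = 0
g(2) = mex{} = 0
g(3) = mex{} = 0
g(4) = mex{} = 0
g(5) = mex{} = 0
g(6) = mex{} = 0
g(7) = mex{0} = 1
g(8) = mex{0} = 1
g(9) = mex{0} = 1
g(10) = mex{0} = 1
g(11) = mex{0} = 1
g(12) = mex{0} = 1
The P-positions (g = 0) in 0..12 are 0, 1, 2, 3, 4, 5, 6.

0, 1, 2, 3, 4, 5, 6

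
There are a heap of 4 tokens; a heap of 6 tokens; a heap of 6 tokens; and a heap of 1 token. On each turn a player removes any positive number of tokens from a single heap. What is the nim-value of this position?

Nim-sum: 4 ⊕ 6 ⊕ 6 ⊕ 1 = 5.

5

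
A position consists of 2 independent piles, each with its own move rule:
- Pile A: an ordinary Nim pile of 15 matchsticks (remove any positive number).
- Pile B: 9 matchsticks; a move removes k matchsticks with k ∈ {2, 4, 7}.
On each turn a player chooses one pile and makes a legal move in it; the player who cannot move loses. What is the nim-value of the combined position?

15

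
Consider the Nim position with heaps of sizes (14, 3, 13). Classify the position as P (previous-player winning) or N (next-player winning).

Nim-sum: 14 ^ 3 ^ 13 = 0.
The nim-sum is 0, so this is a P-position: the player to move is in a losing position under optimal play.

P-position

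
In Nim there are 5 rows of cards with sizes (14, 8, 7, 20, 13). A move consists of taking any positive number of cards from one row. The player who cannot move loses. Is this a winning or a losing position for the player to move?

Winning position

Compute the nim-sum pairwise:
14 XOR 8 = 6
6 XOR 7 = 1
1 XOR 20 = 21
21 XOR 13 = 24
The nim-sum is 24 ≠ 0, so this is an N-position: the player to move can win.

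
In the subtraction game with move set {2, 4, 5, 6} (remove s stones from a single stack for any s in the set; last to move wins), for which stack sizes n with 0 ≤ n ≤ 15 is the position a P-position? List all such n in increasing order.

Grundy values for subtraction set {2, 4, 5, 6}:
k:     0  1  2  3  4  5  6  7  8  9 10 11 12 13 14 15
g(k):  0  0  1  1  2  2  3  3  0  0  1  1  2  2  3  3
The P-positions (g = 0) in 0..15 are 0, 1, 8, 9.

0, 1, 8, 9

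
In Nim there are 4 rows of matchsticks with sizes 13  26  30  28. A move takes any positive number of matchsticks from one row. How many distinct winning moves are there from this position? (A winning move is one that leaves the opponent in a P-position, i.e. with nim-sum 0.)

Compute the nim-sum pairwise:
13 ^ 26 = 23
23 ^ 30 = 9
9 ^ 28 = 21
The overall nim-sum is X = 21. A row of size p has a winning move iff p XOR X < p (reduce it to p XOR X).
  13: 13 XOR 21 = 24 ≥ 13 — no move.
  26: 26 XOR 21 = 15 < 26 — winning move (to 15).
  30: 30 XOR 21 = 11 < 30 — winning move (to 11).
  28: 28 XOR 21 = 9 < 28 — winning move (to 9).
That gives 3 winning moves.

3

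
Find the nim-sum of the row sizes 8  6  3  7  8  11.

Write each in binary and XOR column by column:
  1000  (8)
  0110  (6)
  0011  (3)
  0111  (7)
  1000  (8)
  1011  (11)
  ----
  1001  (9)

9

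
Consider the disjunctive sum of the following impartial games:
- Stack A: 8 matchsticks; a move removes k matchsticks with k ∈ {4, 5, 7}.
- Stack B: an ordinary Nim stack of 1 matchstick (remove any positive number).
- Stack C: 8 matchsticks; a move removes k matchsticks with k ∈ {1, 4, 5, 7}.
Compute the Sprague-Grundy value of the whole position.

3

For stack A, compute g(0), g(1), … with moves {4, 5, 7}:
g(0) = mex{} = 0
g(1) = mex{} = 0
g(2) = mex{} = 0
g(3) = mex{} = 0
g(4) = mex{0} = 1
g(5) = mex{0} = 1
g(6) = mex{0} = 1
g(7) = mex{0} = 1
g(8) = mex{0,1} = 2
So g(8) = 2.
Stack B is a plain Nim stack of size 1, so its Grundy value is 1.
Grundy values for stack C (subtraction set {1, 4, 5, 7}):
k:     0  1  2  3  4  5  6  7  8
g(k):  0  1  0  1  2  3  2  3  0
So g(8) = 0.
The value of a disjunctive sum is the nim-sum of the parts.
Combined value = 2 ⊕ 1 ⊕ 0 = 3.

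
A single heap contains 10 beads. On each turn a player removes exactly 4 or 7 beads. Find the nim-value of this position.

2

Build the Grundy sequence with g(k) = mex{g(k−s) : s ∈ {4, 7}, s ≤ k}:
k:     0  1  2  3  4  5  6  7  8  9 10
g(k):  0  0  0  0  1  1  1  1  2  2  2
So g(10) = 2.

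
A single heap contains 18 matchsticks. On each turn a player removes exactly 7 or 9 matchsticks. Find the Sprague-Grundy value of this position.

0

Compute g(0), g(1), … for moves {7, 9}:
k:     0  1  2  3  4  5  6  7  8  9 10 11 12 13 14 15 16 17 18
g(k):  0  0  0  0  0  0  0  1  1  1  1  1  1  1  2  2  0  0  0
So g(18) = 0.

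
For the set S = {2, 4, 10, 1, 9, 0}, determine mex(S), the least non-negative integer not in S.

3

The values 0, 1, 2 are all present; 3 is the first non-negative integer missing from the set.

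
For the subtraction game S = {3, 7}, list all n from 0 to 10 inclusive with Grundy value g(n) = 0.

0, 1, 2, 6, 10

Compute g(0), g(1), … for moves {3, 7}:
k:     0  1  2  3  4  5  6  7  8  9 10
g(k):  0  0  0  1  1  1  0  2  2  1  0
The P-positions (g = 0) in 0..10 are 0, 1, 2, 6, 10.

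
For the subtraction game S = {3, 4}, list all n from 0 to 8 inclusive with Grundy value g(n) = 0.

Grundy values for subtraction set {3, 4}:
g(0) = mex{} = 0
g(1) = mex{} = 0
g(2) = mex{} = 0
g(3) = mex{0} = 1
g(4) = mex{0} = 1
g(5) = mex{0} = 1
g(6) = mex{0,1} = 2
g(7) = mex{1} = 0
g(8) = mex{1} = 0
The P-positions (g = 0) in 0..8 are 0, 1, 2, 7, 8.

0, 1, 2, 7, 8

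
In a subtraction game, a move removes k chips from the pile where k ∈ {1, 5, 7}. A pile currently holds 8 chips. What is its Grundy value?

Grundy values for subtraction set {1, 5, 7}:
k:     0  1  2  3  4  5  6  7  8
g(k):  0  1  0  1  0  1  0  1  0
So g(8) = 0.

0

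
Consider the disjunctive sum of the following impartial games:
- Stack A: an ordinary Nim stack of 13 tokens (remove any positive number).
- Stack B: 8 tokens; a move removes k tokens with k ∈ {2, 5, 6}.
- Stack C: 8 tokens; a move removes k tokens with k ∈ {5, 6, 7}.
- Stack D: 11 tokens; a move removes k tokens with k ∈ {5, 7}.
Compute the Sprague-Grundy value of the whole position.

Stack A is a plain Nim stack of size 13, so its Grundy value is 13.
For stack B, compute g(0), g(1), … with moves {2, 5, 6}:
g(0) = mex{} = 0
g(1) = mex{} = 0
g(2) = mex{0} = 1
g(3) = mex{0} = 1
g(4) = mex{1} = 0
g(5) = mex{0,1} = 2
g(6) = mex{0} = 1
g(7) = mex{0,1,2} = 3
g(8) = mex{1} = 0
So g(8) = 0.
For stack C, compute g(0), g(1), … with moves {5, 6, 7}:
k:     0  1  2  3  4  5  6  7  8
g(k):  0  0  0  0  0  1  1  1  1
So g(8) = 1.
Grundy values for stack D (subtraction set {5, 7}):
g(0) = mex{} = 0
g(1) = mex{} = 0
g(2) = mex{} = 0
g(3) = mex{} = 0
g(4) = mex{} = 0
g(5) = mex{0} = 1
g(6) = mex{0} = 1
g(7) = mex{0} = 1
g(8) = mex{0} = 1
g(9) = mex{0} = 1
g(10) = mex{0,1} = 2
g(11) = mex{0,1} = 2
So g(11) = 2.
The value of a disjunctive sum is the nim-sum of the parts.
Combined value = 13 ⊕ 0 ⊕ 1 ⊕ 2 = 14.

14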